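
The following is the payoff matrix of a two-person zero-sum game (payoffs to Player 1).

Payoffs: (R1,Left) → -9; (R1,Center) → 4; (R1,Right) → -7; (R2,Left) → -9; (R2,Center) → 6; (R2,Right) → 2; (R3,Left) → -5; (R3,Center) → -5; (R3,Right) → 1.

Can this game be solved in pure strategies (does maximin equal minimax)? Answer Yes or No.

Row minima: R1 → -9, R2 → -9, R3 → -5; maximin = -5.
Column maxima: Left → -5, Center → 6, Right → 2; minimax = -5.
maximin = minimax = -5, so a saddle point exists.

Yes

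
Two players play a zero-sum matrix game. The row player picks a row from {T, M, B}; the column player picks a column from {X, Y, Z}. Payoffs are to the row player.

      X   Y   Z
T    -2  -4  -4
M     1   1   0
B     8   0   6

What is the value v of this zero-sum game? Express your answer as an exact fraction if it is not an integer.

6/7

Row minima: T → -4, M → 0, B → 0; maximin = 0.
Column maxima: X → 8, Y → 1, Z → 6; minimax = 1.
0 ≠ 1, so there is no saddle point; optimal play is mixed.
T is strictly dominated by M, so the row player never plays it.
X is strictly dominated by Z (it gives the row player strictly more in every row), so the column player never plays it.
On the remaining 2×2 (M, B vs Y, Z):
Let the row player play M with probability p. Expected payoff against Y: 1p + 0(1−p) = p; against Z: 0p + 6(1−p) = −6p + 6.
Setting these equal: p = −6p + 6 ⇒ 7p = 6 ⇒ p = 6/7, and the value is (1)·(6/7) = 6/7.
For the column player: with q = P(Y), equating M's and B's payoffs gives q = −6q + 6 ⇒ q = 6/7.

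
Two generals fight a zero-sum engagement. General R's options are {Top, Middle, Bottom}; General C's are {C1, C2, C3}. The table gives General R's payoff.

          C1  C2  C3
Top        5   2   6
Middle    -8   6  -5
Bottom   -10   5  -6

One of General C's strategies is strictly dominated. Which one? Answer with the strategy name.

C1 holds General R's payoff strictly below C3 in every row: 5 < 6, -8 < -5, -10 < -6.
So C3 is strictly dominated for General C.

C3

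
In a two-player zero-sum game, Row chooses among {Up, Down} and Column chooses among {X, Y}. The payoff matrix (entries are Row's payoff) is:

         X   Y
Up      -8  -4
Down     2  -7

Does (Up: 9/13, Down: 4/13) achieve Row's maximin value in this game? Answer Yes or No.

Against X this mix gives (9/13)·(-8) + (4/13)·2 = -64/13.
Against Y this mix gives (9/13)·(-4) + (4/13)·(-7) = -64/13.
All of Column's active replies (X, Y) yield -64/13, and no column does worse for Row. The mix makes Column indifferent and guarantees -64/13, so it is optimal.

Yes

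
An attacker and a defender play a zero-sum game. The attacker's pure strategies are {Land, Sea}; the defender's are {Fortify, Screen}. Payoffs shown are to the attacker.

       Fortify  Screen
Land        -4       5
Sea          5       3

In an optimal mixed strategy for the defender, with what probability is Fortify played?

2/11

Row minima: Land → -4, Sea → 3; maximin = 3.
Column maxima: Fortify → 5, Screen → 5; minimax = 5.
3 ≠ 5, so there is no saddle point; optimal play is mixed.
Let the attacker play Land with probability p. Expected payoff against Fortify: (-4)p + 5(1−p) = −9p + 5; against Screen: 5p + 3(1−p) = 2p + 3.
Setting these equal: −9p + 5 = 2p + 3 ⇒ −11p = -2 ⇒ p = 2/11, and the value is (-9)·(2/11) + 5 = 37/11.
For the defender: with q = P(Fortify), equating Land's and Sea's payoffs gives −9q + 5 = 2q + 3 ⇒ q = 2/11.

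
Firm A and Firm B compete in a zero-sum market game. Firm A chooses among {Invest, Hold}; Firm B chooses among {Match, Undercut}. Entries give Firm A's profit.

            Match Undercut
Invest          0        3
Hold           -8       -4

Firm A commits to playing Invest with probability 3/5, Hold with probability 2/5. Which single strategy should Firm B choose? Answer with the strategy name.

Match

If Firm B plays Match, Firm A's expected payoff is (3/5)·0 + (2/5)·(-8) = -16/5.
If Firm B plays Undercut, Firm A's expected payoff is (3/5)·3 + (2/5)·(-4) = 1/5.
Firm B minimizes Firm A's payoff; the smallest is -16/5, so the best response is Match.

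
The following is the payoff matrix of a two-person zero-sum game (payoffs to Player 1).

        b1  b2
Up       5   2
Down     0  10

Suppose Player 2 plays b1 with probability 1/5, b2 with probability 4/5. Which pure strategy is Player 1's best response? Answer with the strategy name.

Expected payoff of Up: (1/5)·5 + (4/5)·2 = 13/5.
Expected payoff of Down: (1/5)·0 + (4/5)·10 = 8.
The largest is 8, so Player 1's best response is Down.

Down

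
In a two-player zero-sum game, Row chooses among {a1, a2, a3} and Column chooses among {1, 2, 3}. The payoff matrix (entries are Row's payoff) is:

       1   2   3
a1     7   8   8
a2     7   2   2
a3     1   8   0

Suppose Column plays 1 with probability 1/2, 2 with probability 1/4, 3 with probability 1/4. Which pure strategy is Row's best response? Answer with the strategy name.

a1

Expected payoff of a1: (1/2)·7 + (1/4)·8 + (1/4)·8 = 15/2.
Expected payoff of a2: (1/2)·7 + (1/4)·2 + (1/4)·2 = 9/2.
Expected payoff of a3: (1/2)·1 + (1/4)·8 + (1/4)·0 = 5/2.
The largest is 15/2, so Row's best response is a1.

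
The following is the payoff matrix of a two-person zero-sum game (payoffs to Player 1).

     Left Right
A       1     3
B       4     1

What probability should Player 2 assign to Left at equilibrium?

Row minima: A → 1, B → 1; maximin = 1.
Column maxima: Left → 4, Right → 3; minimax = 3.
1 ≠ 3, so there is no saddle point; optimal play is mixed.
Let Player 1 play A with probability p. Expected payoff against Left: 1p + 4(1−p) = −3p + 4; against Right: 3p + 1(1−p) = 2p + 1.
Setting these equal: −3p + 4 = 2p + 1 ⇒ −5p = -3 ⇒ p = 3/5, and the value is (-3)·(3/5) + 4 = 11/5.
For Player 2: with q = P(Left), equating A's and B's payoffs gives −2q + 3 = 3q + 1 ⇒ q = 2/5.

2/5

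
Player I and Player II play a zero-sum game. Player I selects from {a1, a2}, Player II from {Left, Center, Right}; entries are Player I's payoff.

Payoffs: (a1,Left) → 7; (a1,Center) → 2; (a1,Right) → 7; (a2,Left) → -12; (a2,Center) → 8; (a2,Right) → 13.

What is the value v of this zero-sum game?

Row minima: a1 → 2, a2 → -12; maximin = 2.
Column maxima: Left → 7, Center → 8, Right → 13; minimax = 7.
2 ≠ 7, so there is no saddle point; optimal play is mixed.
Right is strictly dominated by Center (it gives Player I strictly more in every row), so Player II never plays it.
On the remaining 2×2 (a1, a2 vs Left, Center):
Let Player I play a1 with probability p. Expected payoff against Left: 7p + (-12)(1−p) = 19p − 12; against Center: 2p + 8(1−p) = −6p + 8.
Setting these equal: 19p − 12 = −6p + 8 ⇒ 25p = 20 ⇒ p = 4/5, and the value is (19)·(4/5) − 12 = 16/5.
For Player II: with q = P(Left), equating a1's and a2's payoffs gives 5q + 2 = −20q + 8 ⇒ q = 6/25.

16/5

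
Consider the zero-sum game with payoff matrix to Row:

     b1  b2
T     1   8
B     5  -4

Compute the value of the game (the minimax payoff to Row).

11/4

Row minima: T → 1, B → -4; maximin = 1.
Column maxima: b1 → 5, b2 → 8; minimax = 5.
1 ≠ 5, so there is no saddle point; optimal play is mixed.
Let Row play T with probability p. Expected payoff against b1: 1p + 5(1−p) = −4p + 5; against b2: 8p + (-4)(1−p) = 12p − 4.
Setting these equal: −4p + 5 = 12p − 4 ⇒ −16p = -9 ⇒ p = 9/16, and the value is (-4)·(9/16) + 5 = 11/4.
For Column: with q = P(b1), equating T's and B's payoffs gives −7q + 8 = 9q − 4 ⇒ q = 3/4.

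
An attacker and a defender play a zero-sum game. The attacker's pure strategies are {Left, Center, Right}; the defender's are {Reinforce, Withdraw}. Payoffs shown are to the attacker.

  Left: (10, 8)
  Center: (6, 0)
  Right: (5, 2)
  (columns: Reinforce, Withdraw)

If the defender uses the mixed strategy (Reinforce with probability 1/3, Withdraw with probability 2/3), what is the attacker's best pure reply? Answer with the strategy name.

Left

Expected payoff of Left: (1/3)·10 + (2/3)·8 = 26/3.
Expected payoff of Center: (1/3)·6 + (2/3)·0 = 2.
Expected payoff of Right: (1/3)·5 + (2/3)·2 = 3.
The largest is 26/3, so the attacker's best response is Left.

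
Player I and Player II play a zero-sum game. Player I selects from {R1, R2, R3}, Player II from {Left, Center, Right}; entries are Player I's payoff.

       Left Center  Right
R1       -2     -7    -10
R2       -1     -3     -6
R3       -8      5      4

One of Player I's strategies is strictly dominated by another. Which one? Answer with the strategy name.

R1

R2 gives a strictly higher payoff than R1 against every column: -1 > -2, -3 > -7, -6 > -10.
So R1 is strictly dominated and Player I never plays it.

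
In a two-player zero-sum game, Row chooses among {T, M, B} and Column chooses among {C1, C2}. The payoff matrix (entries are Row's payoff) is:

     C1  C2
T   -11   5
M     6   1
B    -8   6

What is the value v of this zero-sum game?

44/19

Row minima: T → -11, M → 1, B → -8; maximin = 1.
Column maxima: C1 → 6, C2 → 6; minimax = 6.
1 ≠ 6, so there is no saddle point; optimal play is mixed.
T is strictly dominated by B, so Row never plays it.
On the remaining 2×2 (M, B vs C1, C2):
Let Row play M with probability p. Expected payoff against C1: 6p + (-8)(1−p) = 14p − 8; against C2: 1p + 6(1−p) = −5p + 6.
Setting these equal: 14p − 8 = −5p + 6 ⇒ 19p = 14 ⇒ p = 14/19, and the value is (14)·(14/19) − 8 = 44/19.
For Column: with q = P(C1), equating M's and B's payoffs gives 5q + 1 = −14q + 6 ⇒ q = 5/19.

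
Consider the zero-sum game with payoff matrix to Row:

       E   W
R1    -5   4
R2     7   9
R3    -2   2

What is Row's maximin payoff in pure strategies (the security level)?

7

Row minima: R1 → -5, R2 → 7, R3 → -2.
The best of these is 7.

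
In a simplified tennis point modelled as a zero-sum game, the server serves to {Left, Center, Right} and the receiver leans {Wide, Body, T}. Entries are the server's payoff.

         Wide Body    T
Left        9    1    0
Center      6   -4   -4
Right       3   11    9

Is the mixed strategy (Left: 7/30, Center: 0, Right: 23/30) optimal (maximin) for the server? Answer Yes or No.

No

Against Wide this mix gives (7/30)·9 + (23/30)·3 = 22/5.
Against Body this mix gives (7/30)·1 + (23/30)·11 = 26/3.
Against T this mix gives (7/30)·0 + (23/30)·9 = 69/10.
The receiver will play Wide, holding the server to 22/5. Shifting weight toward the row that does better against Wide would raise this floor (the equalizing mix achieves 27/5 against both Wide and T), so the proposed strategy is not optimal.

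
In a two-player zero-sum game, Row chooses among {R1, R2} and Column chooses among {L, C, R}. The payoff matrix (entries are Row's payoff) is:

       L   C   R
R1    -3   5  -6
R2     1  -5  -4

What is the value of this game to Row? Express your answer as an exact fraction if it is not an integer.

-25/6

Row minima: R1 → -6, R2 → -5; maximin = -5.
Column maxima: L → 1, C → 5, R → -4; minimax = -4.
-5 ≠ -4, so there is no saddle point; optimal play is mixed.
L is strictly dominated by R (it gives Row strictly more in every row), so Column never plays it.
On the remaining 2×2 (R1, R2 vs C, R):
Let Row play R1 with probability p. Expected payoff against C: 5p + (-5)(1−p) = 10p − 5; against R: (-6)p + (-4)(1−p) = −2p − 4.
Setting these equal: 10p − 5 = −2p − 4 ⇒ 12p = 1 ⇒ p = 1/12, and the value is (10)·(1/12) − 5 = -25/6.
For Column: with q = P(C), equating R1's and R2's payoffs gives 11q − 6 = −q − 4 ⇒ q = 1/6.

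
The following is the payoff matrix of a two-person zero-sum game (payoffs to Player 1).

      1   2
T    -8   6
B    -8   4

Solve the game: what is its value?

Row minima: T → -8, B → -8; maximin = -8.
Column maxima: 1 → -8, 2 → 6; minimax = -8.
Since maximin = minimax = -8, there is a saddle point and the value is -8.

-8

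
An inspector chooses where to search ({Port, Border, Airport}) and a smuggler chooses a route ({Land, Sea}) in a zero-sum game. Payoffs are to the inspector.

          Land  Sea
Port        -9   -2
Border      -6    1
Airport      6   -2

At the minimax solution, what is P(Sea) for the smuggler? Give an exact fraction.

4/5

Row minima: Port → -9, Border → -6, Airport → -2; maximin = -2.
Column maxima: Land → 6, Sea → 1; minimax = 1.
-2 ≠ 1, so there is no saddle point; optimal play is mixed.
Port is strictly dominated by Border, so the inspector never plays it.
On the remaining 2×2 (Border, Airport vs Land, Sea):
Let the inspector play Border with probability p. Expected payoff against Land: (-6)p + 6(1−p) = −12p + 6; against Sea: 1p + (-2)(1−p) = 3p − 2.
Setting these equal: −12p + 6 = 3p − 2 ⇒ −15p = -8 ⇒ p = 8/15, and the value is (-12)·(8/15) + 6 = -2/5.
For the smuggler: with q = P(Land), equating Border's and Airport's payoffs gives −7q + 1 = 8q − 2 ⇒ q = 1/5.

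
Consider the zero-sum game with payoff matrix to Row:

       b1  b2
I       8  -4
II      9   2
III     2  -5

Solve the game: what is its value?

Row minima: I → -4, II → 2, III → -5; maximin = 2.
Column maxima: b1 → 9, b2 → 2; minimax = 2.
Since maximin = minimax = 2, there is a saddle point and the value is 2.

2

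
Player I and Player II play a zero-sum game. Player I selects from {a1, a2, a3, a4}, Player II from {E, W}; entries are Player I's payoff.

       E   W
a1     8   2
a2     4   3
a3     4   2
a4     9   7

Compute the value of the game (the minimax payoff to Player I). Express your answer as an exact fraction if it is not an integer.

7

Row minima: a1 → 2, a2 → 3, a3 → 2, a4 → 7; maximin = 7.
Column maxima: E → 9, W → 7; minimax = 7.
Since maximin = minimax = 7, there is a saddle point and the value is 7.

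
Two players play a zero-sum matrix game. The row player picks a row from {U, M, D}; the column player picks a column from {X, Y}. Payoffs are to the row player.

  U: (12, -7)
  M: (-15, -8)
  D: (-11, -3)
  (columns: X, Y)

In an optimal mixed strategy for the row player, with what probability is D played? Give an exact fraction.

19/27

Row minima: U → -7, M → -15, D → -11; maximin = -7.
Column maxima: X → 12, Y → -3; minimax = -3.
-7 ≠ -3, so there is no saddle point; optimal play is mixed.
M is strictly dominated by U, so the row player never plays it.
On the remaining 2×2 (U, D vs X, Y):
Let the row player play U with probability p. Expected payoff against X: 12p + (-11)(1−p) = 23p − 11; against Y: (-7)p + (-3)(1−p) = −4p − 3.
Setting these equal: 23p − 11 = −4p − 3 ⇒ 27p = 8 ⇒ p = 8/27, and the value is (23)·(8/27) − 11 = -113/27.
For the column player: with q = P(X), equating U's and D's payoffs gives 19q − 7 = −8q − 3 ⇒ q = 4/27.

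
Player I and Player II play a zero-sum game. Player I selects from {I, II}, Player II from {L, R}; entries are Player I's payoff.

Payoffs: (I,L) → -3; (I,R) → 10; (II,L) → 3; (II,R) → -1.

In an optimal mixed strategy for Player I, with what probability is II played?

Row minima: I → -3, II → -1; maximin = -1.
Column maxima: L → 3, R → 10; minimax = 3.
-1 ≠ 3, so there is no saddle point; optimal play is mixed.
Let Player I play I with probability p. Expected payoff against L: (-3)p + 3(1−p) = −6p + 3; against R: 10p + (-1)(1−p) = 11p − 1.
Setting these equal: −6p + 3 = 11p − 1 ⇒ −17p = -4 ⇒ p = 4/17, and the value is (-6)·(4/17) + 3 = 27/17.
For Player II: with q = P(L), equating I's and II's payoffs gives −13q + 10 = 4q − 1 ⇒ q = 11/17.

13/17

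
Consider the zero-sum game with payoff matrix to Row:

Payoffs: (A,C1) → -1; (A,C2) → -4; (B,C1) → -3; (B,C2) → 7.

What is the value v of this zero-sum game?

-19/13

Row minima: A → -4, B → -3; maximin = -3.
Column maxima: C1 → -1, C2 → 7; minimax = -1.
-3 ≠ -1, so there is no saddle point; optimal play is mixed.
Let Row play A with probability p. Expected payoff against C1: (-1)p + (-3)(1−p) = 2p − 3; against C2: (-4)p + 7(1−p) = −11p + 7.
Setting these equal: 2p − 3 = −11p + 7 ⇒ 13p = 10 ⇒ p = 10/13, and the value is (2)·(10/13) − 3 = -19/13.
For Column: with q = P(C1), equating A's and B's payoffs gives 3q − 4 = −10q + 7 ⇒ q = 11/13.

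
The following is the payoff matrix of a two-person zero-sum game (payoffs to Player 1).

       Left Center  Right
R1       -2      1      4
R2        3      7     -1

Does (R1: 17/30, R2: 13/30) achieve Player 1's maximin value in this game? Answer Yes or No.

No

Against Left this mix gives (17/30)·(-2) + (13/30)·3 = 1/6.
Against Center this mix gives (17/30)·1 + (13/30)·7 = 18/5.
Against Right this mix gives (17/30)·4 + (13/30)·(-1) = 11/6.
Player 2 will play Left, holding Player 1 to 1/6. Shifting weight toward the row that does better against Left would raise this floor (the equalizing mix achieves 1 against both Left and Right), so the proposed strategy is not optimal.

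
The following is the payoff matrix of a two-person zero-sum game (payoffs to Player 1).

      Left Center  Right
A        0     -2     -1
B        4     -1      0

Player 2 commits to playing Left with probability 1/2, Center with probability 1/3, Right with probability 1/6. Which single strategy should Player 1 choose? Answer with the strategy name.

B

Expected payoff of A: (1/2)·0 + (1/3)·(-2) + (1/6)·(-1) = -5/6.
Expected payoff of B: (1/2)·4 + (1/3)·(-1) + (1/6)·0 = 5/3.
The largest is 5/3, so Player 1's best response is B.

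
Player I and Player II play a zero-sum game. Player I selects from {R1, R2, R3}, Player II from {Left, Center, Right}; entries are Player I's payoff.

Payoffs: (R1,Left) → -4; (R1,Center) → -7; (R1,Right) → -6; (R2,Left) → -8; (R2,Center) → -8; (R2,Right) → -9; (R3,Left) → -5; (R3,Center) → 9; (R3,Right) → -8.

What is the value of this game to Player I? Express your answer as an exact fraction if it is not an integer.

Row minima: R1 → -7, R2 → -9, R3 → -8; maximin = -7.
Column maxima: Left → -4, Center → 9, Right → -6; minimax = -6.
-7 ≠ -6, so there is no saddle point; optimal play is mixed.
R2 is strictly dominated by R1, so Player I never plays it.
Left is strictly dominated by Right (it gives Player I strictly more in every row), so Player II never plays it.
On the remaining 2×2 (R1, R3 vs Center, Right):
Let Player I play R1 with probability p. Expected payoff against Center: (-7)p + 9(1−p) = −16p + 9; against Right: (-6)p + (-8)(1−p) = 2p − 8.
Setting these equal: −16p + 9 = 2p − 8 ⇒ −18p = -17 ⇒ p = 17/18, and the value is (-16)·(17/18) + 9 = -55/9.
For Player II: with q = P(Center), equating R1's and R3's payoffs gives −q − 6 = 17q − 8 ⇒ q = 1/9.

-55/9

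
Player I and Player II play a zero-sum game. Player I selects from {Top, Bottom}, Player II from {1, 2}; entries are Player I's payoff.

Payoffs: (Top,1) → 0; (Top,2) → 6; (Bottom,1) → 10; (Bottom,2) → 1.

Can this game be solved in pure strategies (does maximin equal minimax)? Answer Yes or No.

Row minima: Top → 0, Bottom → 1; maximin = 1.
Column maxima: 1 → 10, 2 → 6; minimax = 6.
1 ≠ 6, so no pure-strategy equilibrium exists.

No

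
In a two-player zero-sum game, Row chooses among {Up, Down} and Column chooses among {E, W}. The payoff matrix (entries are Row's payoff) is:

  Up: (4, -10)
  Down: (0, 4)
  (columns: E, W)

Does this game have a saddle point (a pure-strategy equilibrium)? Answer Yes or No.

Row minima: Up → -10, Down → 0; maximin = 0.
Column maxima: E → 4, W → 4; minimax = 4.
0 ≠ 4, so no pure-strategy equilibrium exists.

No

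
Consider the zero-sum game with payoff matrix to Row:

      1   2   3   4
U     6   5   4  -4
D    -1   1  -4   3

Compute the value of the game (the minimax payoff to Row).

-4/15

Row minima: U → -4, D → -4; maximin = -4.
Column maxima: 1 → 6, 2 → 5, 3 → 4, 4 → 3; minimax = 3.
-4 ≠ 3, so there is no saddle point; optimal play is mixed.
1 is strictly dominated by 3 (it gives Row strictly more in every row), so Column never plays it.
2 is strictly dominated by 3 (it gives Row strictly more in every row), so Column never plays it.
On the remaining 2×2 (U, D vs 3, 4):
Let Row play U with probability p. Expected payoff against 3: 4p + (-4)(1−p) = 8p − 4; against 4: (-4)p + 3(1−p) = −7p + 3.
Setting these equal: 8p − 4 = −7p + 3 ⇒ 15p = 7 ⇒ p = 7/15, and the value is (8)·(7/15) − 4 = -4/15.
For Column: with q = P(3), equating U's and D's payoffs gives 8q − 4 = −7q + 3 ⇒ q = 7/15.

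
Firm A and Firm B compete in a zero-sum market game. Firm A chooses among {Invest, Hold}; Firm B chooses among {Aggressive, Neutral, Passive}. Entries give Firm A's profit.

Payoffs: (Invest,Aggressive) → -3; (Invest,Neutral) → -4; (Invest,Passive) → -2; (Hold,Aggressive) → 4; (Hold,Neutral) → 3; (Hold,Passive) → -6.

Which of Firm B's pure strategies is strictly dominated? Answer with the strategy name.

Aggressive

Neutral holds Firm A's payoff strictly below Aggressive in every row: -4 < -3, 3 < 4.
So Aggressive is strictly dominated for Firm B.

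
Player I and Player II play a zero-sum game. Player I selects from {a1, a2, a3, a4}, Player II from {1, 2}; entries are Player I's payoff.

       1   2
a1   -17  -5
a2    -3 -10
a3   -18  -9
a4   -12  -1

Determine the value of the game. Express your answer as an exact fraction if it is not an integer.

Row minima: a1 → -17, a2 → -10, a3 → -18, a4 → -12; maximin = -10.
Column maxima: 1 → -3, 2 → -1; minimax = -3.
-10 ≠ -3, so there is no saddle point; optimal play is mixed.
a1 is strictly dominated by a4, so Player I never plays it.
a3 is strictly dominated by a4, so Player I never plays it.
On the remaining 2×2 (a2, a4 vs 1, 2):
Let Player I play a2 with probability p. Expected payoff against 1: (-3)p + (-12)(1−p) = 9p − 12; against 2: (-10)p + (-1)(1−p) = −9p − 1.
Setting these equal: 9p − 12 = −9p − 1 ⇒ 18p = 11 ⇒ p = 11/18, and the value is (9)·(11/18) − 12 = -13/2.
For Player II: with q = P(1), equating a2's and a4's payoffs gives 7q − 10 = −11q − 1 ⇒ q = 1/2.

-13/2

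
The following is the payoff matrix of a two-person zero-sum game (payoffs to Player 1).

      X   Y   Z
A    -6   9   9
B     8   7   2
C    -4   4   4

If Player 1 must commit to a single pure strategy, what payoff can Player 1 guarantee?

Row minima: A → -6, B → 2, C → -4.
The best of these is 2.

2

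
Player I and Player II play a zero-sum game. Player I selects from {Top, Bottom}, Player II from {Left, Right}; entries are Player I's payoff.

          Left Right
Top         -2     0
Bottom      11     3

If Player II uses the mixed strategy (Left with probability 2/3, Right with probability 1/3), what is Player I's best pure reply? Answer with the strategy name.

Expected payoff of Top: (2/3)·(-2) + (1/3)·0 = -4/3.
Expected payoff of Bottom: (2/3)·11 + (1/3)·3 = 25/3.
The largest is 25/3, so Player I's best response is Bottom.

Bottom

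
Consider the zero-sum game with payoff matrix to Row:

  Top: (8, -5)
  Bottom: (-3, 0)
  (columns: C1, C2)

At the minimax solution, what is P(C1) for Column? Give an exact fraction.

5/16

Row minima: Top → -5, Bottom → -3; maximin = -3.
Column maxima: C1 → 8, C2 → 0; minimax = 0.
-3 ≠ 0, so there is no saddle point; optimal play is mixed.
Let Row play Top with probability p. Expected payoff against C1: 8p + (-3)(1−p) = 11p − 3; against C2: (-5)p + 0(1−p) = −5p.
Setting these equal: 11p − 3 = −5p ⇒ 16p = 3 ⇒ p = 3/16, and the value is (11)·(3/16) − 3 = -15/16.
For Column: with q = P(C1), equating Top's and Bottom's payoffs gives 13q − 5 = −3q ⇒ q = 5/16.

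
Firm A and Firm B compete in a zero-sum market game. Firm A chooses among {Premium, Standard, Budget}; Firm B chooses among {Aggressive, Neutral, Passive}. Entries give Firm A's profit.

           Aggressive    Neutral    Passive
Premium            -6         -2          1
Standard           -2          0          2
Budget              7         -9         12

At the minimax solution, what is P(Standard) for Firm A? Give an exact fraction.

8/9

Row minima: Premium → -6, Standard → -2, Budget → -9; maximin = -2.
Column maxima: Aggressive → 7, Neutral → 0, Passive → 12; minimax = 0.
-2 ≠ 0, so there is no saddle point; optimal play is mixed.
Premium is strictly dominated by Standard, so Firm A never plays it.
Passive is strictly dominated by Aggressive (it gives Firm A strictly more in every row), so Firm B never plays it.
On the remaining 2×2 (Standard, Budget vs Aggressive, Neutral):
Let Firm A play Standard with probability p. Expected payoff against Aggressive: (-2)p + 7(1−p) = −9p + 7; against Neutral: 0p + (-9)(1−p) = 9p − 9.
Setting these equal: −9p + 7 = 9p − 9 ⇒ −18p = -16 ⇒ p = 8/9, and the value is (-9)·(8/9) + 7 = -1.
For Firm B: with q = P(Aggressive), equating Standard's and Budget's payoffs gives −2q = 16q − 9 ⇒ q = 1/2.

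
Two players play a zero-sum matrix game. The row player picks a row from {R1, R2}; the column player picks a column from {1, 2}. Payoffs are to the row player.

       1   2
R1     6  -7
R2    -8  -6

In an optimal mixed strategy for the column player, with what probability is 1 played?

1/15

Row minima: R1 → -7, R2 → -8; maximin = -7.
Column maxima: 1 → 6, 2 → -6; minimax = -6.
-7 ≠ -6, so there is no saddle point; optimal play is mixed.
Let the row player play R1 with probability p. Expected payoff against 1: 6p + (-8)(1−p) = 14p − 8; against 2: (-7)p + (-6)(1−p) = −p − 6.
Setting these equal: 14p − 8 = −p − 6 ⇒ 15p = 2 ⇒ p = 2/15, and the value is (14)·(2/15) − 8 = -92/15.
For the column player: with q = P(1), equating R1's and R2's payoffs gives 13q − 7 = −2q − 6 ⇒ q = 1/15.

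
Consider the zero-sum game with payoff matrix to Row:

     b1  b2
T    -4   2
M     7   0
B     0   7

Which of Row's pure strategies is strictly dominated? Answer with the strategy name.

B gives a strictly higher payoff than T against every column: 0 > -4, 7 > 2.
So T is strictly dominated and Row never plays it.

T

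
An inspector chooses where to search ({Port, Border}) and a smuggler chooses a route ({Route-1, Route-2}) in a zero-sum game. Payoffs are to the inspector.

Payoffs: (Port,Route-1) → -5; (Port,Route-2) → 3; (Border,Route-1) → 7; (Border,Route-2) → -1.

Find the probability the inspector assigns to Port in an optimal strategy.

1/2

Row minima: Port → -5, Border → -1; maximin = -1.
Column maxima: Route-1 → 7, Route-2 → 3; minimax = 3.
-1 ≠ 3, so there is no saddle point; optimal play is mixed.
Let the inspector play Port with probability p. Expected payoff against Route-1: (-5)p + 7(1−p) = −12p + 7; against Route-2: 3p + (-1)(1−p) = 4p − 1.
Setting these equal: −12p + 7 = 4p − 1 ⇒ −16p = -8 ⇒ p = 1/2, and the value is (-12)·(1/2) + 7 = 1.
For the smuggler: with q = P(Route-1), equating Port's and Border's payoffs gives −8q + 3 = 8q − 1 ⇒ q = 1/4.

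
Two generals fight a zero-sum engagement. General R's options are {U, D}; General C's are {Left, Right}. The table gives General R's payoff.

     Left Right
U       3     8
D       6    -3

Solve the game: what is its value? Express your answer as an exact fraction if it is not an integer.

57/14

Row minima: U → 3, D → -3; maximin = 3.
Column maxima: Left → 6, Right → 8; minimax = 6.
3 ≠ 6, so there is no saddle point; optimal play is mixed.
Let General R play U with probability p. Expected payoff against Left: 3p + 6(1−p) = −3p + 6; against Right: 8p + (-3)(1−p) = 11p − 3.
Setting these equal: −3p + 6 = 11p − 3 ⇒ −14p = -9 ⇒ p = 9/14, and the value is (-3)·(9/14) + 6 = 57/14.
For General C: with q = P(Left), equating U's and D's payoffs gives −5q + 8 = 9q − 3 ⇒ q = 11/14.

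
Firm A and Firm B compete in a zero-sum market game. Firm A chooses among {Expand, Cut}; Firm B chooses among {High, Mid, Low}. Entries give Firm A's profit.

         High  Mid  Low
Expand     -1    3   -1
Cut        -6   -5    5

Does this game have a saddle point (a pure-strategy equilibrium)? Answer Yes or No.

Row minima: Expand → -1, Cut → -6; maximin = -1.
Column maxima: High → -1, Mid → 3, Low → 5; minimax = -1.
maximin = minimax = -1, so a saddle point exists.

Yes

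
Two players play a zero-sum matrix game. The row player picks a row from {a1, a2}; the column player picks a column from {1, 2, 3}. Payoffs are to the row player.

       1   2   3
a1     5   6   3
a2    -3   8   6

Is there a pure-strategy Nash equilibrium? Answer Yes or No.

No

Row minima: a1 → 3, a2 → -3; maximin = 3.
Column maxima: 1 → 5, 2 → 8, 3 → 6; minimax = 5.
3 ≠ 5, so no pure-strategy equilibrium exists.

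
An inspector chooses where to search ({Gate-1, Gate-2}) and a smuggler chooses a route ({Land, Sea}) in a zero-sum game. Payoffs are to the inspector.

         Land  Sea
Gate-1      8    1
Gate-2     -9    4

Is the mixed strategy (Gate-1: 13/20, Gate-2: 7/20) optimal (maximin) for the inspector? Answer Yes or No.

Yes

Against Land this mix gives (13/20)·8 + (7/20)·(-9) = 41/20.
Against Sea this mix gives (13/20)·1 + (7/20)·4 = 41/20.
All of the smuggler's active replies (Land, Sea) yield 41/20, and no column does worse for the inspector. The mix makes the smuggler indifferent and guarantees 41/20, so it is optimal.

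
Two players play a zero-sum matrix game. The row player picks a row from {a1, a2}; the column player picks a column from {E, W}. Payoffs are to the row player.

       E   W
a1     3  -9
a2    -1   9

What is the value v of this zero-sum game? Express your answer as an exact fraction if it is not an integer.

9/11

Row minima: a1 → -9, a2 → -1; maximin = -1.
Column maxima: E → 3, W → 9; minimax = 3.
-1 ≠ 3, so there is no saddle point; optimal play is mixed.
Let the row player play a1 with probability p. Expected payoff against E: 3p + (-1)(1−p) = 4p − 1; against W: (-9)p + 9(1−p) = −18p + 9.
Setting these equal: 4p − 1 = −18p + 9 ⇒ 22p = 10 ⇒ p = 5/11, and the value is (4)·(5/11) − 1 = 9/11.
For the column player: with q = P(E), equating a1's and a2's payoffs gives 12q − 9 = −10q + 9 ⇒ q = 9/11.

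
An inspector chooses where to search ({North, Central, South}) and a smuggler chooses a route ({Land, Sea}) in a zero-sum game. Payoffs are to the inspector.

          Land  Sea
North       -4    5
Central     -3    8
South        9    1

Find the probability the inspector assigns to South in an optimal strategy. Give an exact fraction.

Row minima: North → -4, Central → -3, South → 1; maximin = 1.
Column maxima: Land → 9, Sea → 8; minimax = 8.
1 ≠ 8, so there is no saddle point; optimal play is mixed.
North is strictly dominated by Central, so the inspector never plays it.
On the remaining 2×2 (Central, South vs Land, Sea):
Let the inspector play Central with probability p. Expected payoff against Land: (-3)p + 9(1−p) = −12p + 9; against Sea: 8p + 1(1−p) = 7p + 1.
Setting these equal: −12p + 9 = 7p + 1 ⇒ −19p = -8 ⇒ p = 8/19, and the value is (-12)·(8/19) + 9 = 75/19.
For the smuggler: with q = P(Land), equating Central's and South's payoffs gives −11q + 8 = 8q + 1 ⇒ q = 7/19.

11/19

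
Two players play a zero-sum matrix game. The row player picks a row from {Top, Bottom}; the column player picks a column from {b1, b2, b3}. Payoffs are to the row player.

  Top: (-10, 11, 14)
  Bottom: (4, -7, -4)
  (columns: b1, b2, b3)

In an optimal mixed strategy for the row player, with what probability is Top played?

Row minima: Top → -10, Bottom → -7; maximin = -7.
Column maxima: b1 → 4, b2 → 11, b3 → 14; minimax = 4.
-7 ≠ 4, so there is no saddle point; optimal play is mixed.
b3 is strictly dominated by b2 (it gives the row player strictly more in every row), so the column player never plays it.
On the remaining 2×2 (Top, Bottom vs b1, b2):
Let the row player play Top with probability p. Expected payoff against b1: (-10)p + 4(1−p) = −14p + 4; against b2: 11p + (-7)(1−p) = 18p − 7.
Setting these equal: −14p + 4 = 18p − 7 ⇒ −32p = -11 ⇒ p = 11/32, and the value is (-14)·(11/32) + 4 = -13/16.
For the column player: with q = P(b1), equating Top's and Bottom's payoffs gives −21q + 11 = 11q − 7 ⇒ q = 9/16.

11/32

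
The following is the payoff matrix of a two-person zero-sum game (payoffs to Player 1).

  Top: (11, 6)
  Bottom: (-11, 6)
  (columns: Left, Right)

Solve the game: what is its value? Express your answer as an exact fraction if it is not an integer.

6

Row minima: Top → 6, Bottom → -11; maximin = 6.
Column maxima: Left → 11, Right → 6; minimax = 6.
Since maximin = minimax = 6, there is a saddle point and the value is 6.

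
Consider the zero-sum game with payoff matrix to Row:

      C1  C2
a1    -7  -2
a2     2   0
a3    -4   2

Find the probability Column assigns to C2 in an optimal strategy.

3/4

Row minima: a1 → -7, a2 → 0, a3 → -4; maximin = 0.
Column maxima: C1 → 2, C2 → 2; minimax = 2.
0 ≠ 2, so there is no saddle point; optimal play is mixed.
a1 is strictly dominated by a2, so Row never plays it.
On the remaining 2×2 (a2, a3 vs C1, C2):
Let Row play a2 with probability p. Expected payoff against C1: 2p + (-4)(1−p) = 6p − 4; against C2: 0p + 2(1−p) = −2p + 2.
Setting these equal: 6p − 4 = −2p + 2 ⇒ 8p = 6 ⇒ p = 3/4, and the value is (6)·(3/4) − 4 = 1/2.
For Column: with q = P(C1), equating a2's and a3's payoffs gives 2q = −6q + 2 ⇒ q = 1/4.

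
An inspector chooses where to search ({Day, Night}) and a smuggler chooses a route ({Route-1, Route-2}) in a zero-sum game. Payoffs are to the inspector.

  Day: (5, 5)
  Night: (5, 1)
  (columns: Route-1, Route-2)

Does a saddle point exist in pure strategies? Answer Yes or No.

Yes

Row minima: Day → 5, Night → 1; maximin = 5.
Column maxima: Route-1 → 5, Route-2 → 5; minimax = 5.
maximin = minimax = 5, so a saddle point exists.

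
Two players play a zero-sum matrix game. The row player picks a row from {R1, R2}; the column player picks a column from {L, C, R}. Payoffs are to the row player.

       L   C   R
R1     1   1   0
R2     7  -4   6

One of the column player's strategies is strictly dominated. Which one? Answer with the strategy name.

R holds the row player's payoff strictly below L in every row: 0 < 1, 6 < 7.
So L is strictly dominated for the column player.

L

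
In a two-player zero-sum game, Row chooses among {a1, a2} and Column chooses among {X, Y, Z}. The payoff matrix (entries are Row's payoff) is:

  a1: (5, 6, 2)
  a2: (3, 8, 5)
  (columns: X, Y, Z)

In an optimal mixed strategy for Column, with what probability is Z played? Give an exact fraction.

2/5

Row minima: a1 → 2, a2 → 3; maximin = 3.
Column maxima: X → 5, Y → 8, Z → 5; minimax = 5.
3 ≠ 5, so there is no saddle point; optimal play is mixed.
Y is strictly dominated by X (it gives Row strictly more in every row), so Column never plays it.
On the remaining 2×2 (a1, a2 vs X, Z):
Let Row play a1 with probability p. Expected payoff against X: 5p + 3(1−p) = 2p + 3; against Z: 2p + 5(1−p) = −3p + 5.
Setting these equal: 2p + 3 = −3p + 5 ⇒ 5p = 2 ⇒ p = 2/5, and the value is (2)·(2/5) + 3 = 19/5.
For Column: with q = P(X), equating a1's and a2's payoffs gives 3q + 2 = −2q + 5 ⇒ q = 3/5.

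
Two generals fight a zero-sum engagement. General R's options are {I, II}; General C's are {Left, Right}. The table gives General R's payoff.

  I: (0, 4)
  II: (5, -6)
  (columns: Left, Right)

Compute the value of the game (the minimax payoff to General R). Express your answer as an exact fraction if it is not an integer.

4/3

Row minima: I → 0, II → -6; maximin = 0.
Column maxima: Left → 5, Right → 4; minimax = 4.
0 ≠ 4, so there is no saddle point; optimal play is mixed.
Let General R play I with probability p. Expected payoff against Left: 0p + 5(1−p) = −5p + 5; against Right: 4p + (-6)(1−p) = 10p − 6.
Setting these equal: −5p + 5 = 10p − 6 ⇒ −15p = -11 ⇒ p = 11/15, and the value is (-5)·(11/15) + 5 = 4/3.
For General C: with q = P(Left), equating I's and II's payoffs gives −4q + 4 = 11q − 6 ⇒ q = 2/3.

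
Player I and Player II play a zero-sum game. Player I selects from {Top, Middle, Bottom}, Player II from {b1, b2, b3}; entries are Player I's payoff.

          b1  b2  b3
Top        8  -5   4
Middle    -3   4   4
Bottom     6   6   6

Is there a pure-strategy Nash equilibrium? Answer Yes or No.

Row minima: Top → -5, Middle → -3, Bottom → 6; maximin = 6.
Column maxima: b1 → 8, b2 → 6, b3 → 6; minimax = 6.
maximin = minimax = 6, so a saddle point exists.

Yes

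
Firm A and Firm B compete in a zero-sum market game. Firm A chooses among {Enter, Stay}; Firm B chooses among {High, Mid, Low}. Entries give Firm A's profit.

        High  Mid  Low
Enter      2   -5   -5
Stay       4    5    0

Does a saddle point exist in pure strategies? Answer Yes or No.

Row minima: Enter → -5, Stay → 0; maximin = 0.
Column maxima: High → 4, Mid → 5, Low → 0; minimax = 0.
maximin = minimax = 0, so a saddle point exists.

Yes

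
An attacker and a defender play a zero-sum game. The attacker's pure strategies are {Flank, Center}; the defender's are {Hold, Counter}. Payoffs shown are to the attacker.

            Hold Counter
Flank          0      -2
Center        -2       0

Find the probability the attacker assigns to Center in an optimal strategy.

1/2

Row minima: Flank → -2, Center → -2; maximin = -2.
Column maxima: Hold → 0, Counter → 0; minimax = 0.
-2 ≠ 0, so there is no saddle point; optimal play is mixed.
Let the attacker play Flank with probability p. Expected payoff against Hold: 0p + (-2)(1−p) = 2p − 2; against Counter: (-2)p + 0(1−p) = −2p.
Setting these equal: 2p − 2 = −2p ⇒ 4p = 2 ⇒ p = 1/2, and the value is (2)·(1/2) − 2 = -1.
For the defender: with q = P(Hold), equating Flank's and Center's payoffs gives 2q − 2 = −2q ⇒ q = 1/2.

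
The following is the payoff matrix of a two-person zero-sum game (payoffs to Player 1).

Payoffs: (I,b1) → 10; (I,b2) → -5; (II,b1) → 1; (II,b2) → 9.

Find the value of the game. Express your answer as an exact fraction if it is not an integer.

95/23

Row minima: I → -5, II → 1; maximin = 1.
Column maxima: b1 → 10, b2 → 9; minimax = 9.
1 ≠ 9, so there is no saddle point; optimal play is mixed.
Let Player 1 play I with probability p. Expected payoff against b1: 10p + 1(1−p) = 9p + 1; against b2: (-5)p + 9(1−p) = −14p + 9.
Setting these equal: 9p + 1 = −14p + 9 ⇒ 23p = 8 ⇒ p = 8/23, and the value is (9)·(8/23) + 1 = 95/23.
For Player 2: with q = P(b1), equating I's and II's payoffs gives 15q − 5 = −8q + 9 ⇒ q = 14/23.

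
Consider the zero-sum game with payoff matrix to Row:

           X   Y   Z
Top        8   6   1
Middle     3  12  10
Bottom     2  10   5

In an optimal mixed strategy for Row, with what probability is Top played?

1/2

Row minima: Top → 1, Middle → 3, Bottom → 2; maximin = 3.
Column maxima: X → 8, Y → 12, Z → 10; minimax = 8.
3 ≠ 8, so there is no saddle point; optimal play is mixed.
Bottom is strictly dominated by Middle, so Row never plays it.
Y is strictly dominated by Z (it gives Row strictly more in every row), so Column never plays it.
On the remaining 2×2 (Top, Middle vs X, Z):
Let Row play Top with probability p. Expected payoff against X: 8p + 3(1−p) = 5p + 3; against Z: 1p + 10(1−p) = −9p + 10.
Setting these equal: 5p + 3 = −9p + 10 ⇒ 14p = 7 ⇒ p = 1/2, and the value is (5)·(1/2) + 3 = 11/2.
For Column: with q = P(X), equating Top's and Middle's payoffs gives 7q + 1 = −7q + 10 ⇒ q = 9/14.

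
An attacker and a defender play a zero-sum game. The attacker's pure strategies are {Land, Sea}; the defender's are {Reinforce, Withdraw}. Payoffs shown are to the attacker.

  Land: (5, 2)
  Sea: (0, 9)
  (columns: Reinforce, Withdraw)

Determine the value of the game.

15/4

Row minima: Land → 2, Sea → 0; maximin = 2.
Column maxima: Reinforce → 5, Withdraw → 9; minimax = 5.
2 ≠ 5, so there is no saddle point; optimal play is mixed.
Let the attacker play Land with probability p. Expected payoff against Reinforce: 5p + 0(1−p) = 5p; against Withdraw: 2p + 9(1−p) = −7p + 9.
Setting these equal: 5p = −7p + 9 ⇒ 12p = 9 ⇒ p = 3/4, and the value is (5)·(3/4) = 15/4.
For the defender: with q = P(Reinforce), equating Land's and Sea's payoffs gives 3q + 2 = −9q + 9 ⇒ q = 7/12.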